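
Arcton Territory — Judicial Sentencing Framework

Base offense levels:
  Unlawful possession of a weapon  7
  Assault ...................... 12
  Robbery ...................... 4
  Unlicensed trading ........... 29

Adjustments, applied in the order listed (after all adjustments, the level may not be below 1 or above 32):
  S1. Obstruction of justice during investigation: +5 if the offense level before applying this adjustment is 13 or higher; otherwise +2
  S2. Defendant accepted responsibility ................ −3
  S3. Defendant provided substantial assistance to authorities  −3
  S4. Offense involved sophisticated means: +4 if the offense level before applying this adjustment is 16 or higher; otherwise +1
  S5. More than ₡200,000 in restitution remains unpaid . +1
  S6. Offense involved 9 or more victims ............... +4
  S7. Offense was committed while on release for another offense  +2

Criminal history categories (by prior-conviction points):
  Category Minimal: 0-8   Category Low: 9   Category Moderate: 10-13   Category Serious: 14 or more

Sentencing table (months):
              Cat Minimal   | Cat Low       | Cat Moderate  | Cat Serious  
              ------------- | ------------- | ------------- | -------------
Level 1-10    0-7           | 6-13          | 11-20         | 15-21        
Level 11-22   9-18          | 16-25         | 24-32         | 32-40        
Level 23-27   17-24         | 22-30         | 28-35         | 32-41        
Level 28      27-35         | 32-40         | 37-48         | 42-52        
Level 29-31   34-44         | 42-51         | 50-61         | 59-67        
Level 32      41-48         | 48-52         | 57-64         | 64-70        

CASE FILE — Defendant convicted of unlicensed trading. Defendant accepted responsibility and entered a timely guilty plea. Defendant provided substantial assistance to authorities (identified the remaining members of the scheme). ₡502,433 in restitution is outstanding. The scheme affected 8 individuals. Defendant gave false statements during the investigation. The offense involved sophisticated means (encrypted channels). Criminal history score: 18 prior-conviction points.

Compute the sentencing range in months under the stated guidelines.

Base offense level for unlicensed trading: 29.
S1 applies (level before this adjustment is 29 ≥ 13, so +5): 29 + 5 = 34.
S2 applies: 34 − 3 = 31.
S3 applies: 31 − 3 = 28.
S4 applies (level before this adjustment is 28 ≥ 16, so +4): 28 + 4 = 32.
S5 applies: 32 + 1 = 33.
S6 does not apply.
Level 33 exceeds the maximum of 32; capped at 32.
Final offense level: 32.
Criminal history: 18 prior points → Category Serious (14+).
Level 32 falls in the 32 band.
Grid: Level 32 × Category Serious = 64-70 months.

64-70 months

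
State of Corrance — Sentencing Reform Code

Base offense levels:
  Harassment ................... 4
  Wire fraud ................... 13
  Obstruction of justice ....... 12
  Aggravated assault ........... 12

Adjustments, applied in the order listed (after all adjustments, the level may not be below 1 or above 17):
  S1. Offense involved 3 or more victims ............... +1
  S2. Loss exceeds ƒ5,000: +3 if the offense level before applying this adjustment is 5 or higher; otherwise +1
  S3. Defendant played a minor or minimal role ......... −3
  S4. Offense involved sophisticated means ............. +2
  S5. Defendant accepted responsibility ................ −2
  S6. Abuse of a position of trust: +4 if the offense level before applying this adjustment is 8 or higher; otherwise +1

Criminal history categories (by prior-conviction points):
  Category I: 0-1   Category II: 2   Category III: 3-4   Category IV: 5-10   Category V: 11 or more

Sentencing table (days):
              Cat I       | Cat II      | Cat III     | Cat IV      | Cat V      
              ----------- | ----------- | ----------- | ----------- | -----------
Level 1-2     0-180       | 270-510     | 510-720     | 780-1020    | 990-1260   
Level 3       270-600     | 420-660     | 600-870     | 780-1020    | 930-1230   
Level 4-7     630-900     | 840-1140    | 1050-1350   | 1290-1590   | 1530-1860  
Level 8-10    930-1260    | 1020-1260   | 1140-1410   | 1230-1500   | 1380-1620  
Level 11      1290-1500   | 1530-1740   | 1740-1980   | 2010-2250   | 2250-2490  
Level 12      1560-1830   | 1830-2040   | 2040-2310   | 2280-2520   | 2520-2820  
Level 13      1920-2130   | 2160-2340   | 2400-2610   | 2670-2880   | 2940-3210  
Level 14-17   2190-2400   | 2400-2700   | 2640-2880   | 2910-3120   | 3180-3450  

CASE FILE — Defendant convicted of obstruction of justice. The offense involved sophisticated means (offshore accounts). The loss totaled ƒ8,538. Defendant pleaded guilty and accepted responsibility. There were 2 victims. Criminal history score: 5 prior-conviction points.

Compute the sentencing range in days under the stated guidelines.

2910-3120 days

Base offense level for obstruction of justice: 12.
S2 applies (level before this adjustment is 12 ≥ 5, so +3): 12 + 3 = 15.
S3 does not apply.
S4 applies: 15 + 2 = 17.
S5 applies: 17 − 2 = 15.
Final offense level: 15.
Criminal history: 5 prior points → Category IV (5-10).
Level 15 falls in the 14-17 band.
Grid: Level 14-17 × Category IV = 2910-3120 days.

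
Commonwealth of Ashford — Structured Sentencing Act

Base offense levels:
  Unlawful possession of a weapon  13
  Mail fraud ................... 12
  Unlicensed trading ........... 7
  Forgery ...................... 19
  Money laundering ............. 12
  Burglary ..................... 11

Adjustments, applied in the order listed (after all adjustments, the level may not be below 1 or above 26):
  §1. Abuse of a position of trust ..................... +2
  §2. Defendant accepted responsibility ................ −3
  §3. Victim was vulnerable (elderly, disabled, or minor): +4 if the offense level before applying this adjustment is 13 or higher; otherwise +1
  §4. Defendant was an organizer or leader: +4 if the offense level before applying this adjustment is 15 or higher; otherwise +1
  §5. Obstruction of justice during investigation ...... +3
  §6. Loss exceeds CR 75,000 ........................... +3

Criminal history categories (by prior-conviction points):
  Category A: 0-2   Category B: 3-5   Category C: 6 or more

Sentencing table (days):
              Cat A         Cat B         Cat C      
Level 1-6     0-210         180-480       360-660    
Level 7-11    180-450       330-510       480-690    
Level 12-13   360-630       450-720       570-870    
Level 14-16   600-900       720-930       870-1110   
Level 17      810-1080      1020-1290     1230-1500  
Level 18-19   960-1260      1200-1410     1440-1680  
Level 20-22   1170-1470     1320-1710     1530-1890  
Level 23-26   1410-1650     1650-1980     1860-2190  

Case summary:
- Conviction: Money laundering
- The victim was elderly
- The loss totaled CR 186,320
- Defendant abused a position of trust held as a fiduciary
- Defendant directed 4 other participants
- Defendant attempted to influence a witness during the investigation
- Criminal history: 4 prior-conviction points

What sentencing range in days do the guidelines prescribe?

1650-1980 days

Base offense level for money laundering: 12.
§1 applies: 12 + 2 = 14.
§2 does not apply.
§3 applies (level before this adjustment is 14 ≥ 13, so +4): 14 + 4 = 18.
§4 applies (level before this adjustment is 18 ≥ 15, so +4): 18 + 4 = 22.
§5 applies: 22 + 3 = 25.
§6 applies: 25 + 3 = 28.
Level 28 exceeds the maximum of 26; capped at 26.
Final offense level: 26.
Criminal history: 4 prior points → Category B (3-5).
Level 26 falls in the 23-26 band.
Grid: Level 23-26 × Category B = 1650-1980 days.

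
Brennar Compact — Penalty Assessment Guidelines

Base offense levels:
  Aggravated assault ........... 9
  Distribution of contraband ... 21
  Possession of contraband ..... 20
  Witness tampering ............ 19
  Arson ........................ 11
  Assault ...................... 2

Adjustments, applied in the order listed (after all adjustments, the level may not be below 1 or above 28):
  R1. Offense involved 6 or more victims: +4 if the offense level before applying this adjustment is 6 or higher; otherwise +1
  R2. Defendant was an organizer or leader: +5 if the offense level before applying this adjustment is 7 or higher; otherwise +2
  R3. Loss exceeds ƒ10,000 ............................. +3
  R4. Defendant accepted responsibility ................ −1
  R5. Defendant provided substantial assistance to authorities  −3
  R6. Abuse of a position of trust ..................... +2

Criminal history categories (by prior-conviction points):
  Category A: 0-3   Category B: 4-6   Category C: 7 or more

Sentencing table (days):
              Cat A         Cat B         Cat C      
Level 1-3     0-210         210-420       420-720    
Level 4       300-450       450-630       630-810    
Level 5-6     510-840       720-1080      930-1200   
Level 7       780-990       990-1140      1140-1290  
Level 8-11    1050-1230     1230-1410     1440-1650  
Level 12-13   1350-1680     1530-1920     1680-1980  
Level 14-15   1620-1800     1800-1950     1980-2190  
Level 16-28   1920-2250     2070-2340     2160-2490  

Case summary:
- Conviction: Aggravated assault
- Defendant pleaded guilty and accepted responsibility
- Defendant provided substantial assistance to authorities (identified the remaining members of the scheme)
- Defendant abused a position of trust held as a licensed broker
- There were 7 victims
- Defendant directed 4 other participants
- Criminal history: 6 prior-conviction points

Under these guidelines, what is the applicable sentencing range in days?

2070-2340 days

Base offense level for aggravated assault: 9.
R1 applies (level before this adjustment is 9 ≥ 6, so +4): 9 + 4 = 13.
R2 applies (level before this adjustment is 13 ≥ 7, so +5): 13 + 5 = 18.
R4 applies: 18 − 1 = 17.
R5 applies: 17 − 3 = 14.
R6 applies: 14 + 2 = 16.
Final offense level: 16.
Criminal history: 6 prior points → Category B (4-6).
Level 16 falls in the 16-28 band.
Grid: Level 16-28 × Category B = 2070-2340 days.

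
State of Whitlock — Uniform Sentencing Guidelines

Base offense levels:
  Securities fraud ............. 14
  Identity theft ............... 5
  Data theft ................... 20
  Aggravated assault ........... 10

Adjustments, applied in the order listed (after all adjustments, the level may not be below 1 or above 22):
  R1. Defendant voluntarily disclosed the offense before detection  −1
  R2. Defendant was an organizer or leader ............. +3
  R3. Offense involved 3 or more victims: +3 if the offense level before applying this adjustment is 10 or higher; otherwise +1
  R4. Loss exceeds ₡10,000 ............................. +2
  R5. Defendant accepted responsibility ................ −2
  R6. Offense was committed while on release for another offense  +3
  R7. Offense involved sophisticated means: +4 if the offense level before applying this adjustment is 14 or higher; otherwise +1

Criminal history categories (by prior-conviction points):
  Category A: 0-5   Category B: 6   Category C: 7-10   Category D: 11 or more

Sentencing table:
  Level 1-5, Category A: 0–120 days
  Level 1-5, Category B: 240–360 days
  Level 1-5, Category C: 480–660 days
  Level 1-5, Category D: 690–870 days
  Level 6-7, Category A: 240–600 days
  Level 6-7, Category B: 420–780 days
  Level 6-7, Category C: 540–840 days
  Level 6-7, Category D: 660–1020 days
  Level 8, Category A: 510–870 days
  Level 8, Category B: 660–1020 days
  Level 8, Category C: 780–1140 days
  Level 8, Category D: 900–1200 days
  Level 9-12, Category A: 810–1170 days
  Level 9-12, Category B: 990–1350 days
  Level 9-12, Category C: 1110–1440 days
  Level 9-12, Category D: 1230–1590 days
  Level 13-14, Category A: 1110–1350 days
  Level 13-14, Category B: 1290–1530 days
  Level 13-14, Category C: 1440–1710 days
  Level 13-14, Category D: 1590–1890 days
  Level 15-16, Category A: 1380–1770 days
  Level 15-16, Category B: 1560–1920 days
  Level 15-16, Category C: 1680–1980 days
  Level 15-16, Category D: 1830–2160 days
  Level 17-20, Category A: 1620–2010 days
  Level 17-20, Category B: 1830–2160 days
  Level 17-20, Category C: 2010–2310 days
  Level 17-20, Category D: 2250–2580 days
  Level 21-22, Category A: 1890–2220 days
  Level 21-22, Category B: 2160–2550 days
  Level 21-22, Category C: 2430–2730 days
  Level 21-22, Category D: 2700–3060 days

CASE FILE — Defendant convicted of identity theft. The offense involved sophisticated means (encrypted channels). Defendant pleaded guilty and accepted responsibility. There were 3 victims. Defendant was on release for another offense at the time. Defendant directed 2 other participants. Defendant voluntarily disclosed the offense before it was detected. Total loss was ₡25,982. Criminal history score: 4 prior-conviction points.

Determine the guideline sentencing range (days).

810-1170 days

Base offense level for identity theft: 5.
R1 applies: 5 − 1 = 4.
R2 applies: 4 + 3 = 7.
R3 applies (level before this adjustment is 7 < 10, so +1): 7 + 1 = 8.
R4 applies: 8 + 2 = 10.
R5 applies: 10 − 2 = 8.
R6 applies: 8 + 3 = 11.
R7 applies (level before this adjustment is 11 < 14, so +1): 11 + 1 = 12.
Final offense level: 12.
Criminal history: 4 prior points → Category A (0-5).
Level 12 falls in the 9-12 band.
Grid: Level 9-12 × Category A = 810-1170 days.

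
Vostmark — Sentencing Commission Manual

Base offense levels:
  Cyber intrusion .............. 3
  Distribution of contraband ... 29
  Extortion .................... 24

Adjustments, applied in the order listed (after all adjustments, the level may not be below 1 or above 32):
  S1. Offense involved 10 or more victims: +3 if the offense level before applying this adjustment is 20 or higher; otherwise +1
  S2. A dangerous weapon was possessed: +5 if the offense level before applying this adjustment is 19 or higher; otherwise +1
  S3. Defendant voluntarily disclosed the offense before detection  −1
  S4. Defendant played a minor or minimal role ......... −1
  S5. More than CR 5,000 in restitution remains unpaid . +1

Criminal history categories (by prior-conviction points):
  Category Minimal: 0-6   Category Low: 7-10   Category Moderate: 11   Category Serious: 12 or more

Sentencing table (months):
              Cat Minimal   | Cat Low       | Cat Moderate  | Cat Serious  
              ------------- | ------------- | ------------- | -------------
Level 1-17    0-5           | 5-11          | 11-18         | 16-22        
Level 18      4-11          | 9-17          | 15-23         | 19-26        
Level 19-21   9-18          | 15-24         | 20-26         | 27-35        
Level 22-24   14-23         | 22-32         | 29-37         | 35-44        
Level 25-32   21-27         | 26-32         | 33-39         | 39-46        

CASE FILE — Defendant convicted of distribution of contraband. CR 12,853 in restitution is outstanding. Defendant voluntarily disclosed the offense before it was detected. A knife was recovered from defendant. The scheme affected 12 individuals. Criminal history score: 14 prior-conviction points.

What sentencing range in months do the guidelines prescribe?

39-46 months

Base offense level for distribution of contraband: 29.
S1 applies (level before this adjustment is 29 ≥ 20, so +3): 29 + 3 = 32.
S2 applies (level before this adjustment is 32 ≥ 19, so +5): 32 + 5 = 37.
S3 applies: 37 − 1 = 36.
S4 does not apply.
S5 applies: 36 + 1 = 37.
Level 37 exceeds the maximum of 32; capped at 32.
Final offense level: 32.
Criminal history: 14 prior points → Category Serious (12+).
Level 32 falls in the 25-32 band.
Grid: Level 25-32 × Category Serious = 39-46 months.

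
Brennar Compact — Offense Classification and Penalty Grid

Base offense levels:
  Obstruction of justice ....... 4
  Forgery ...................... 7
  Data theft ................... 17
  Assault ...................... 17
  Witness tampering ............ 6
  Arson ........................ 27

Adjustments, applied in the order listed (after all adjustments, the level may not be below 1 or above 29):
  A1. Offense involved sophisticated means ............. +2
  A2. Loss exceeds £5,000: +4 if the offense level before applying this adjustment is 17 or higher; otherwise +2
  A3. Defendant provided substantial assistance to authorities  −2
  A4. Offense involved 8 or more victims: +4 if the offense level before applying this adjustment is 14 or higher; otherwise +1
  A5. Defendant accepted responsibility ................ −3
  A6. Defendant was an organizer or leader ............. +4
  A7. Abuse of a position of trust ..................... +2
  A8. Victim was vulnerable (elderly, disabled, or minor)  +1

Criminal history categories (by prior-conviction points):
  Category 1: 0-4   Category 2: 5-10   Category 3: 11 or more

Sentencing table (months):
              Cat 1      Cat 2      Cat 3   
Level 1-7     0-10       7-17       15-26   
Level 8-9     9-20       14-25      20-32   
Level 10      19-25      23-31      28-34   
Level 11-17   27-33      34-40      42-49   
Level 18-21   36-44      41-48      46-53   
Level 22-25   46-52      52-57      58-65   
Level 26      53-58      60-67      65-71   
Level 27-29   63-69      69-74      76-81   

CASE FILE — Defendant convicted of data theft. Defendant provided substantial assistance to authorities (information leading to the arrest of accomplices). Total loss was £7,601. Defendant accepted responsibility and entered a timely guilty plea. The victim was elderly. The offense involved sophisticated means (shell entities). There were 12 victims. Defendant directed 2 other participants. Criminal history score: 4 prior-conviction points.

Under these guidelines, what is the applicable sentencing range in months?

Base offense level for data theft: 17.
A1 applies: 17 + 2 = 19.
A2 applies (level before this adjustment is 19 ≥ 17, so +4): 19 + 4 = 23.
A3 applies: 23 − 2 = 21.
A4 applies (level before this adjustment is 21 ≥ 14, so +4): 21 + 4 = 25.
A5 applies: 25 − 3 = 22.
A6 applies: 22 + 4 = 26.
A8 applies: 26 + 1 = 27.
Final offense level: 27.
Criminal history: 4 prior points → Category 1 (0-4).
Level 27 falls in the 27-29 band.
Grid: Level 27-29 × Category 1 = 63-69 months.

63-69 months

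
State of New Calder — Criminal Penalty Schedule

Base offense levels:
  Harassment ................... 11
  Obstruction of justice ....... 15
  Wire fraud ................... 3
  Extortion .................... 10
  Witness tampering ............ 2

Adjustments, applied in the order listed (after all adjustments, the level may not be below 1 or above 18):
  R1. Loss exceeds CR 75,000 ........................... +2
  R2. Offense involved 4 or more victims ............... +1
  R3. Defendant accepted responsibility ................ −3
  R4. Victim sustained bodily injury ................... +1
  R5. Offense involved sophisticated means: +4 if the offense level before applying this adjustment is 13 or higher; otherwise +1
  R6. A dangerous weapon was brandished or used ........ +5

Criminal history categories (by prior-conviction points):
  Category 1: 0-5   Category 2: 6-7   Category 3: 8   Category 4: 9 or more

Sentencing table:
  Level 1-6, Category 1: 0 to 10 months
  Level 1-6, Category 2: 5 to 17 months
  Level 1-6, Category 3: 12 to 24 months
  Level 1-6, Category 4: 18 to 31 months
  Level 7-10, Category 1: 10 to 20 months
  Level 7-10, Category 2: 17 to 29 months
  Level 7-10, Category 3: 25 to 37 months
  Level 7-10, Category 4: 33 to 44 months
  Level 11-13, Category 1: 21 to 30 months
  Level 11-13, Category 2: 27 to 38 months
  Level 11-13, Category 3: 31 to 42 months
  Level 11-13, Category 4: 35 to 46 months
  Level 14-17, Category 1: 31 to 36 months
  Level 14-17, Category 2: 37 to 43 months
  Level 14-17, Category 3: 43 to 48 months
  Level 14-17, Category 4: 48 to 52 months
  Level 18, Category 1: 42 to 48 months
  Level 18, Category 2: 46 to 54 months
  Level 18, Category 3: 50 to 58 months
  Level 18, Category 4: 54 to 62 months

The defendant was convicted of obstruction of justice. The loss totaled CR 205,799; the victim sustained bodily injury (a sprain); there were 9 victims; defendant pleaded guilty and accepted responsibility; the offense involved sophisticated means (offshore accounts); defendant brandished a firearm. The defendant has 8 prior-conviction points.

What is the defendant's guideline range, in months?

50-58 months

Base offense level for obstruction of justice: 15.
R1 applies: 15 + 2 = 17.
R2 applies: 17 + 1 = 18.
R3 applies: 18 − 3 = 15.
R4 applies: 15 + 1 = 16.
R5 applies (level before this adjustment is 16 ≥ 13, so +4): 16 + 4 = 20.
R6 applies: 20 + 5 = 25.
Level 25 exceeds the maximum of 18; capped at 18.
Final offense level: 18.
Criminal history: 8 prior points → Category 3 (8).
Level 18 falls in the 18 band.
Grid: Level 18 × Category 3 = 50-58 months.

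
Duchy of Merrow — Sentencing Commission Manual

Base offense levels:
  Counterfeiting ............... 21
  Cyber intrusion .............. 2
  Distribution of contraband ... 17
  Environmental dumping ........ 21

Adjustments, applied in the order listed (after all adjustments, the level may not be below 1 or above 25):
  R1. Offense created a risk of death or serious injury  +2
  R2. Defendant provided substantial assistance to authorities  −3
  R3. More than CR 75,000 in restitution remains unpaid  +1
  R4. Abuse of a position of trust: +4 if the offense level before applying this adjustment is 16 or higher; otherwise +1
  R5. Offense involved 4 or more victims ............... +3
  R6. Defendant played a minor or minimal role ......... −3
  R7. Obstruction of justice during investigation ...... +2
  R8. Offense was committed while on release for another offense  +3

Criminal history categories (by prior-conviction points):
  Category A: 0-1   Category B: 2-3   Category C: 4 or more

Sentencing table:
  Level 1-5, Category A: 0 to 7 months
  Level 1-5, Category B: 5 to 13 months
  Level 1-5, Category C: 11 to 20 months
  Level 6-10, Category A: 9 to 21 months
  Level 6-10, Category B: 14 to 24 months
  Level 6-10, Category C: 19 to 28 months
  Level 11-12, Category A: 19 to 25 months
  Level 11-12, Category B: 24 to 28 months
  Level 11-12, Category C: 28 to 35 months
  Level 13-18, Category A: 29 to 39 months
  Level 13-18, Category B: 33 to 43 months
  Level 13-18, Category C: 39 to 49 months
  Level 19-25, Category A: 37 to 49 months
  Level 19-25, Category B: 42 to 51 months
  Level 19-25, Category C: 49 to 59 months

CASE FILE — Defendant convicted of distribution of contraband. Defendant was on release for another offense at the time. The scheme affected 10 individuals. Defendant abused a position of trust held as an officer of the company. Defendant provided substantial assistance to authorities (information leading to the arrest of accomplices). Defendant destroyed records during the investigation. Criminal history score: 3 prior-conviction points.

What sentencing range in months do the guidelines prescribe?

Base offense level for distribution of contraband: 17.
R2 applies: 17 − 3 = 14.
R3 does not apply.
R4 applies (level before this adjustment is 14 < 16, so +1): 14 + 1 = 15.
R5 applies: 15 + 3 = 18.
R7 applies: 18 + 2 = 20.
R8 applies: 20 + 3 = 23.
Final offense level: 23.
Criminal history: 3 prior points → Category B (2-3).
Level 23 falls in the 19-25 band.
Grid: Level 19-25 × Category B = 42-51 months.

42-51 months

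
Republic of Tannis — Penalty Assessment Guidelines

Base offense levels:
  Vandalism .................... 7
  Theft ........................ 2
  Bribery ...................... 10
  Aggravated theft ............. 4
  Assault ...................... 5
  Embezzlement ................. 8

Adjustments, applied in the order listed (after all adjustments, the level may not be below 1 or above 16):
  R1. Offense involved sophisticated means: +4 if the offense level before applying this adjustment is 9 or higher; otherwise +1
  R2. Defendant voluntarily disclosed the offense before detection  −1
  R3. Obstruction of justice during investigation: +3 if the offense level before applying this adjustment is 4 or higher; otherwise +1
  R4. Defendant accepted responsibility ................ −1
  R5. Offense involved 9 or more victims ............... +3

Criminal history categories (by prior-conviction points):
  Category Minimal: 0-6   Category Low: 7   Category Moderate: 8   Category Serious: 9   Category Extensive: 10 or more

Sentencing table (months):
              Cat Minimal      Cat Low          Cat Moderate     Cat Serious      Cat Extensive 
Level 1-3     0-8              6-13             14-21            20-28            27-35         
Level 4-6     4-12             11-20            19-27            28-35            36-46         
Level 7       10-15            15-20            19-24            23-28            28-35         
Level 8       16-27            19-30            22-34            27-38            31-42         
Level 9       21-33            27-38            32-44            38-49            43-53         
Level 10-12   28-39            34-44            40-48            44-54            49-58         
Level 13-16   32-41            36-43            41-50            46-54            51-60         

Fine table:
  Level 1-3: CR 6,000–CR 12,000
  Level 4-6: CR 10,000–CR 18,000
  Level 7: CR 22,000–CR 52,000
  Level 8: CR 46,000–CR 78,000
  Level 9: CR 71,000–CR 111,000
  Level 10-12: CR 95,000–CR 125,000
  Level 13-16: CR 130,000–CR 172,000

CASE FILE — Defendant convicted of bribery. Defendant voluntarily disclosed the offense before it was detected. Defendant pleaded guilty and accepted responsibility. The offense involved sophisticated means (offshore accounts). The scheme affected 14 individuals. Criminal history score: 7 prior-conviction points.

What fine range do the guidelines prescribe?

Base offense level for bribery: 10.
R1 applies (level before this adjustment is 10 ≥ 9, so +4): 10 + 4 = 14.
R2 applies: 14 − 1 = 13.
R3 does not apply.
R4 applies: 13 − 1 = 12.
R5 applies: 12 + 3 = 15.
Final offense level: 15.
Level 15 falls in the 13-16 band.
Fine table: Level 13-16 → CR 130,000–CR 172,000.

CR 130,000–CR 172,000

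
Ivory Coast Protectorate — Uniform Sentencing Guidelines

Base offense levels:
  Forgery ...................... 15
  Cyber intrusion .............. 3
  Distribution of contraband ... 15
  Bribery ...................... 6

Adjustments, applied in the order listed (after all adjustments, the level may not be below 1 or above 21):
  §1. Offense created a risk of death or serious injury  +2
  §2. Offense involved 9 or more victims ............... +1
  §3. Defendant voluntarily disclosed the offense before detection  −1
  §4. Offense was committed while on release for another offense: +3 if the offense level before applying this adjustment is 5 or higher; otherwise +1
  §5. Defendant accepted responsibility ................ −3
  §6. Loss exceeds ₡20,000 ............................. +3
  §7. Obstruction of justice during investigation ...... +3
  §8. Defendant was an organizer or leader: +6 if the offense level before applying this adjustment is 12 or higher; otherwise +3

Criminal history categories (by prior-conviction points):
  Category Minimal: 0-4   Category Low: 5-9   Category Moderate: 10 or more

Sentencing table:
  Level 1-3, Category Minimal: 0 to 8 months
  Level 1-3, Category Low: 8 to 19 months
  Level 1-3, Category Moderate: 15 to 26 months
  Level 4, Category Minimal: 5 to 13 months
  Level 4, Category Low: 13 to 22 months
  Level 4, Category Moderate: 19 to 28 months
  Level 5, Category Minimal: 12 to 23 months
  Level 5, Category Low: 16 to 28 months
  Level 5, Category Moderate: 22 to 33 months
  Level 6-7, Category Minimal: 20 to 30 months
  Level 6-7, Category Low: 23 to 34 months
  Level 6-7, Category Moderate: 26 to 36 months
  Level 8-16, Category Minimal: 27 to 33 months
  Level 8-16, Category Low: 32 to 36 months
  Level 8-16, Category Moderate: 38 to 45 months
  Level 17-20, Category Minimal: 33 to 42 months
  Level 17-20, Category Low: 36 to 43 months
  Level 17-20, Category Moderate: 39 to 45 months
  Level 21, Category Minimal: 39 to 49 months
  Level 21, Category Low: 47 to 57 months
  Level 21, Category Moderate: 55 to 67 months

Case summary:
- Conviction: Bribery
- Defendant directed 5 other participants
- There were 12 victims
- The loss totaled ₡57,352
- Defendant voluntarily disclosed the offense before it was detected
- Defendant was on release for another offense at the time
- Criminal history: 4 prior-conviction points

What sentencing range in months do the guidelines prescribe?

33-42 months

Base offense level for bribery: 6.
§2 applies: 6 + 1 = 7.
§3 applies: 7 − 1 = 6.
§4 applies (level before this adjustment is 6 ≥ 5, so +3): 6 + 3 = 9.
§6 applies: 9 + 3 = 12.
§8 applies (level before this adjustment is 12 ≥ 12, so +6): 12 + 6 = 18.
Final offense level: 18.
Criminal history: 4 prior points → Category Minimal (0-4).
Level 18 falls in the 17-20 band.
Grid: Level 17-20 × Category Minimal = 33-42 months.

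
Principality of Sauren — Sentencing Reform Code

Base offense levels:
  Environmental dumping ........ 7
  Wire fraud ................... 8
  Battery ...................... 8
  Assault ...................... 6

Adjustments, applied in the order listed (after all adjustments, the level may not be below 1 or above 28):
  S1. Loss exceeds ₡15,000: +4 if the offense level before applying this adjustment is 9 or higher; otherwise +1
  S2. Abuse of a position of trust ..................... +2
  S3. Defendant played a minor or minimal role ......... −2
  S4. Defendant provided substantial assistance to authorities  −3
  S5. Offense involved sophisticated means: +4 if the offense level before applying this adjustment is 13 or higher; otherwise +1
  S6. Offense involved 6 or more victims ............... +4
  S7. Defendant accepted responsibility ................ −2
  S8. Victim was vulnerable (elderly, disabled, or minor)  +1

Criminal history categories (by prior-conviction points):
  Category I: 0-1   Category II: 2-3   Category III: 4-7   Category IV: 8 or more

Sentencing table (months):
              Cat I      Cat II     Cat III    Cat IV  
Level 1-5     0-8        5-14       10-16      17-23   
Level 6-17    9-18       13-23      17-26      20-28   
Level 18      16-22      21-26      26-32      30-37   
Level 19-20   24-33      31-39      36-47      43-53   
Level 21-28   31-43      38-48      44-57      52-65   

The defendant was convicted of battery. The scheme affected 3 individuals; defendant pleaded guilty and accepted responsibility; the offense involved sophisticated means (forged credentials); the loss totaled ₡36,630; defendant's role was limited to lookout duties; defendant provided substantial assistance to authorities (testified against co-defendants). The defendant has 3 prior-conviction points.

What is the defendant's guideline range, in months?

5-14 months

Base offense level for battery: 8.
S1 applies (level before this adjustment is 8 < 9, so +1): 8 + 1 = 9.
S3 applies: 9 − 2 = 7.
S4 applies: 7 − 3 = 4.
S5 applies (level before this adjustment is 4 < 13, so +1): 4 + 1 = 5.
S6 does not apply.
S7 applies: 5 − 2 = 3.
S8 does not apply.
Final offense level: 3.
Criminal history: 3 prior points → Category II (2-3).
Level 3 falls in the 1-5 band.
Grid: Level 1-5 × Category II = 5-14 months.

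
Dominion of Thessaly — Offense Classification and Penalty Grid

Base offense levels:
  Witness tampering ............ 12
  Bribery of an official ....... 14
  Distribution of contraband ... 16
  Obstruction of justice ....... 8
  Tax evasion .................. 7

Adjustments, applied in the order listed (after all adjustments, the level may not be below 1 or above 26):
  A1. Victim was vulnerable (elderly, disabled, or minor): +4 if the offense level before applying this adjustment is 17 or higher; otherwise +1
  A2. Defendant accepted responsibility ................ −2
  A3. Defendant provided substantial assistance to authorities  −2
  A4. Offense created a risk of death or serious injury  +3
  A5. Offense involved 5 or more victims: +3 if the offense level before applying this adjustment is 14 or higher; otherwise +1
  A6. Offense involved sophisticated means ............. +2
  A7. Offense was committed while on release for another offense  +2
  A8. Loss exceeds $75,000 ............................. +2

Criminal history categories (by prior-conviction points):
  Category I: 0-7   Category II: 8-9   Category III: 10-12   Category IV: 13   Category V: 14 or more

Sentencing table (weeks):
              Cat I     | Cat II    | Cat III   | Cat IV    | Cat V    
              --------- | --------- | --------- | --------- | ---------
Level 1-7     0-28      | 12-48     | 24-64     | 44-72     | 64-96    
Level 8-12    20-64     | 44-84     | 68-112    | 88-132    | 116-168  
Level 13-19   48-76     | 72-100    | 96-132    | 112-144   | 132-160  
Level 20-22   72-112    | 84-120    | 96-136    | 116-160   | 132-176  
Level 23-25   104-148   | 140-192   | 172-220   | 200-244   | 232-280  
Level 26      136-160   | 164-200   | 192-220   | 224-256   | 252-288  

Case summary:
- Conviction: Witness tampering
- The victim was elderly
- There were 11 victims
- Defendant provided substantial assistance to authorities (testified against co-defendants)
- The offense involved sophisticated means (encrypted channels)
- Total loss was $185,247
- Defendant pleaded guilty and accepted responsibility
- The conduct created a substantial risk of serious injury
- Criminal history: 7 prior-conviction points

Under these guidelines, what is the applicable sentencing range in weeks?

Base offense level for witness tampering: 12.
A1 applies (level before this adjustment is 12 < 17, so +1): 12 + 1 = 13.
A2 applies: 13 − 2 = 11.
A3 applies: 11 − 2 = 9.
A4 applies: 9 + 3 = 12.
A5 applies (level before this adjustment is 12 < 14, so +1): 12 + 1 = 13.
A6 applies: 13 + 2 = 15.
A7 does not apply.
A8 applies: 15 + 2 = 17.
Final offense level: 17.
Criminal history: 7 prior points → Category I (0-7).
Level 17 falls in the 13-19 band.
Grid: Level 13-19 × Category I = 48-76 weeks.

48-76 weeks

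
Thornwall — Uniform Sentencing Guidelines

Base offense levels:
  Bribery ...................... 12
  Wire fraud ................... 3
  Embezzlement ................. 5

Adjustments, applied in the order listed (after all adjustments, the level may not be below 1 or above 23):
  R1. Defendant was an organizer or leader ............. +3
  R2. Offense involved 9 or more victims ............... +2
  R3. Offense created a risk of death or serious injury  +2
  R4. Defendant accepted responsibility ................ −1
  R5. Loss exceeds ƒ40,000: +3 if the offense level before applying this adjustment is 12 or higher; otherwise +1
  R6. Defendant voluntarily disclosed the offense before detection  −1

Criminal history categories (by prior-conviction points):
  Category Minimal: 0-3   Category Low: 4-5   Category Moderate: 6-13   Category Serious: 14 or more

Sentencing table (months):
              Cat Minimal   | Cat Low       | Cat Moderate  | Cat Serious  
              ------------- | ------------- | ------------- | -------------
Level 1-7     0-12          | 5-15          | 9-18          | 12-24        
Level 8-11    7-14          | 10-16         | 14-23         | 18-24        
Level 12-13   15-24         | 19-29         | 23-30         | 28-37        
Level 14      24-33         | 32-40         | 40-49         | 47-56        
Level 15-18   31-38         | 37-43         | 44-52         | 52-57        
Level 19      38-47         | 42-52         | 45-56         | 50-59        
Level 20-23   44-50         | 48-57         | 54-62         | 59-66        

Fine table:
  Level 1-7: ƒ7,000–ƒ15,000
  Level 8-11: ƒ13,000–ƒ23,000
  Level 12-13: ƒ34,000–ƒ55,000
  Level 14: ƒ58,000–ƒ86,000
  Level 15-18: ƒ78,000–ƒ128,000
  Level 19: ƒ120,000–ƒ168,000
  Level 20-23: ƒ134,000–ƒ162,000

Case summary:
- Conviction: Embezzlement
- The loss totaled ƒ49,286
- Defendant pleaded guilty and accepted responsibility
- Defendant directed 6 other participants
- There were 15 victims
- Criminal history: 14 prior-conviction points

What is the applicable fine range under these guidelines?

Base offense level for embezzlement: 5.
R1 applies: 5 + 3 = 8.
R2 applies: 8 + 2 = 10.
R3 does not apply.
R4 applies: 10 − 1 = 9.
R5 applies (level before this adjustment is 9 < 12, so +1): 9 + 1 = 10.
R6 does not apply.
Final offense level: 10.
Level 10 falls in the 8-11 band.
Fine table: Level 8-11 → ƒ13,000–ƒ23,000.

ƒ13,000–ƒ23,000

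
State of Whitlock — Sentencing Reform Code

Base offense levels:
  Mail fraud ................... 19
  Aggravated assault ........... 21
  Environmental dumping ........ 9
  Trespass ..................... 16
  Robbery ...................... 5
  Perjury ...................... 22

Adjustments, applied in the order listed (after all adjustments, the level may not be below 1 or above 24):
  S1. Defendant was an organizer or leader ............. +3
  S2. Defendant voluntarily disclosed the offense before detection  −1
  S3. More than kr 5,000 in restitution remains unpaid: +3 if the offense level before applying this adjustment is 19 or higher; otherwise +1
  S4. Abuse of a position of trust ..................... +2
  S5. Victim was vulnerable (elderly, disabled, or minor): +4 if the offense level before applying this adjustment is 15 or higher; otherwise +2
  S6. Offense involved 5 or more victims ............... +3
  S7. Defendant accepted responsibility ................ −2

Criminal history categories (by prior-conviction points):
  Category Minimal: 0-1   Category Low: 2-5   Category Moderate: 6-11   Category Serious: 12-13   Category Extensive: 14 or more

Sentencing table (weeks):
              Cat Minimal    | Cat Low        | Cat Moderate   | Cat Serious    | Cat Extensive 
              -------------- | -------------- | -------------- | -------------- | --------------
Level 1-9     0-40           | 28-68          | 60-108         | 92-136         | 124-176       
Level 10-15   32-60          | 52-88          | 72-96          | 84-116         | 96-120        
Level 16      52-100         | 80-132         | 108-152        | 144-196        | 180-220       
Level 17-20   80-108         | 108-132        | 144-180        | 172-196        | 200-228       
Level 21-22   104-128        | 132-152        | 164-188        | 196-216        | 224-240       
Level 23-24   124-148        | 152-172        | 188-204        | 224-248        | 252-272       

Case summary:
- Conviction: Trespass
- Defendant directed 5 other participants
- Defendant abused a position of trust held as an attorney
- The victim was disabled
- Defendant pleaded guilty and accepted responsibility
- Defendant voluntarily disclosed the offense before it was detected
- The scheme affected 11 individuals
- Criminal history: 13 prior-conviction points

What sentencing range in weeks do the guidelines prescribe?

224-248 weeks

Base offense level for trespass: 16.
S1 applies: 16 + 3 = 19.
S2 applies: 19 − 1 = 18.
S3 does not apply.
S4 applies: 18 + 2 = 20.
S5 applies (level before this adjustment is 20 ≥ 15, so +4): 20 + 4 = 24.
S6 applies: 24 + 3 = 27.
S7 applies: 27 − 2 = 25.
Level 25 exceeds the maximum of 24; capped at 24.
Final offense level: 24.
Criminal history: 13 prior points → Category Serious (12-13).
Level 24 falls in the 23-24 band.
Grid: Level 23-24 × Category Serious = 224-248 weeks.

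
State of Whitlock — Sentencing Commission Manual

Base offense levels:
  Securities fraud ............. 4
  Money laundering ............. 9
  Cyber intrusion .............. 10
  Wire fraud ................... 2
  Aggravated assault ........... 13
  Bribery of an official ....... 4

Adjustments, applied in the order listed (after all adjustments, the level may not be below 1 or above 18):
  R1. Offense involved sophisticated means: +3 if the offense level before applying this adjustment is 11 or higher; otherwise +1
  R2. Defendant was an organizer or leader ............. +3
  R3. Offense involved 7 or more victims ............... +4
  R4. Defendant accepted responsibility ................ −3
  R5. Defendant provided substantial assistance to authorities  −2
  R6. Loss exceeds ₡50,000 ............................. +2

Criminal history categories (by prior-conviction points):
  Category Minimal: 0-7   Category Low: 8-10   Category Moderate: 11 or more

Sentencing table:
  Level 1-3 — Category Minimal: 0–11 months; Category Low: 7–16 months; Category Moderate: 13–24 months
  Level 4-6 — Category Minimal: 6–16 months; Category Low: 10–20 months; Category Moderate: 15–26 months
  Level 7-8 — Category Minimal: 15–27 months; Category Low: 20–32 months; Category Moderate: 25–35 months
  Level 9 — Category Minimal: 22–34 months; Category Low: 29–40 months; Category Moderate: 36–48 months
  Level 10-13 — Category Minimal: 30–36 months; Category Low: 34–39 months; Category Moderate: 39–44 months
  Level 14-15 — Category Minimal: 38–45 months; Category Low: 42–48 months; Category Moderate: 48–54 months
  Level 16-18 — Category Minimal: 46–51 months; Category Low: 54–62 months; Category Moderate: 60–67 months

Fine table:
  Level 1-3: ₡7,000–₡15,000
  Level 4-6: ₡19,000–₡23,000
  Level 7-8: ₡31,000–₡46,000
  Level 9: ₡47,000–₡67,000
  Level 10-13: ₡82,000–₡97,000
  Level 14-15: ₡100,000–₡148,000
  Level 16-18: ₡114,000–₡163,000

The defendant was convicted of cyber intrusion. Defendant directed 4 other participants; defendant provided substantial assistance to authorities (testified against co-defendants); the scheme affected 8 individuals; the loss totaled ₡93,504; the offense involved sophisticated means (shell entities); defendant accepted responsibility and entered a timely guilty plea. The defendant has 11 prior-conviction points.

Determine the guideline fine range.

₡100,000–₡148,000

Base offense level for cyber intrusion: 10.
R1 applies (level before this adjustment is 10 < 11, so +1): 10 + 1 = 11.
R2 applies: 11 + 3 = 14.
R3 applies: 14 + 4 = 18.
R4 applies: 18 − 3 = 15.
R5 applies: 15 − 2 = 13.
R6 applies: 13 + 2 = 15.
Final offense level: 15.
Level 15 falls in the 14-15 band.
Fine table: Level 14-15 → ₡100,000–₡148,000.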